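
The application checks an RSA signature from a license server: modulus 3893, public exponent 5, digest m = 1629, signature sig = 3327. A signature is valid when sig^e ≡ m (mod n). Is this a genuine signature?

forged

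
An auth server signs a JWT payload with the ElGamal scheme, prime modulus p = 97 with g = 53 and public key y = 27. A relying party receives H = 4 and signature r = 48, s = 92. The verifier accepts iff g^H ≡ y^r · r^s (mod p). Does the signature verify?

Left side g^H mod p:
53^2 = 2809 ≡ 93
53^4 ≡ 93^2 = 8649 ≡ 16
Right side y^r · r^s mod p:
27^2 = 729 ≡ 50
27^4 ≡ 50^2 = 2500 ≡ 75
27^8 ≡ 75^2 = 5625 ≡ 96
27^16 ≡ 96^2 = 9216 ≡ 1
27^32 ≡ 1^2 = 1
48 = 32 + 16, so 27^48 ≡ 1·1 ≡ 1 (mod 97)
48^2 = 2304 ≡ 73
48^4 ≡ 73^2 = 5329 ≡ 91
48^8 ≡ 91^2 = 8281 ≡ 36
48^16 ≡ 36^2 = 1296 ≡ 35
48^32 ≡ 35^2 = 1225 ≡ 61
48^64 ≡ 61^2 = 3721 ≡ 35
92 = 64 + 16 + 8 + 4, so 48^92 ≡ 35·35·36·91 ≡ 16 (mod 97)
1·16 = 16 ≡ 16 (mod 97)
16 ≡ 16 (mod 97), so the signature is genuine.

verifies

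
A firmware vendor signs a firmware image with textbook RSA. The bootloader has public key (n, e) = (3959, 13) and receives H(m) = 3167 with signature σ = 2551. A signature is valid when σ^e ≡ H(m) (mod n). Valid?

Squares mod 3959: σ^1≡2551, σ^2≡2964, σ^4≡275, σ^8≡404
13 = 8 + 4 + 1, so σ^13 ≡ 404·275·2551 ≡ 3167 (mod 3959)
3167 = H(m), so the signature checks out.

yes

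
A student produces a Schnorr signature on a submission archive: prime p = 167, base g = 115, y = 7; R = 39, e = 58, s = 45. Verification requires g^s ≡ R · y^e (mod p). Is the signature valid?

g^s mod p:
115^2 = 13225 ≡ 32
115^4 ≡ 32^2 = 1024 ≡ 22
115^8 ≡ 22^2 = 484 ≡ 150
115^16 ≡ 150^2 = 22500 ≡ 122
115^32 ≡ 122^2 = 14884 ≡ 21
45 = 32 + 8 + 4 + 1, so 115^45 ≡ 21·150·22·115 ≡ 93 (mod 167)
R · y^e mod p:
7^2 = 49
7^4 ≡ 49^2 = 2401 ≡ 63
7^8 ≡ 63^2 = 3969 ≡ 128
7^16 ≡ 128^2 = 16384 ≡ 18
7^32 ≡ 18^2 = 324 ≡ 157
58 = 32 + 16 + 8 + 2, so 7^58 ≡ 157·18·128·49 ≡ 127 (mod 167)
39·127 = 4953 ≡ 110 (mod 167)
93 ≠ 110; the check fails.

invalid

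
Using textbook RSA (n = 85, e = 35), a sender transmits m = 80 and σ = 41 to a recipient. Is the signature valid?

invalid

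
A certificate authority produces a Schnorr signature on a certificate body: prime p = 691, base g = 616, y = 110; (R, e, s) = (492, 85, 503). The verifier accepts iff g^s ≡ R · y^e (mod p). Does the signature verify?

verifies

g^s mod p:
616^2 = 379456 ≡ 97
616^4 ≡ 97^2 = 9409 ≡ 426
616^8 ≡ 426^2 = 181476 ≡ 434
616^16 ≡ 434^2 = 188356 ≡ 404
616^32 ≡ 404^2 = 163216 ≡ 140
616^64 ≡ 140^2 = 19600 ≡ 252
616^128 ≡ 252^2 = 63504 ≡ 623
616^256 ≡ 623^2 = 388129 ≡ 478
503 = 256 + 128 + 64 + 32 + 16 + 4 + 2 + 1, so 616^503 ≡ 478·623·252·140·404·426·97·616 ≡ 486 (mod 691)
R · y^e mod p:
110^2 = 12100 ≡ 353
110^4 ≡ 353^2 = 124609 ≡ 229
110^8 ≡ 229^2 = 52441 ≡ 616
110^16 ≡ 616^2 = 379456 ≡ 97
110^32 ≡ 97^2 = 9409 ≡ 426
110^64 ≡ 426^2 = 181476 ≡ 434
85 = 64 + 16 + 4 + 1, so 110^85 ≡ 434·97·229·110 ≡ 633 (mod 691)
492·633 = 311436 ≡ 486 (mod 691)
486 ≡ 486 (mod 691); signature holds.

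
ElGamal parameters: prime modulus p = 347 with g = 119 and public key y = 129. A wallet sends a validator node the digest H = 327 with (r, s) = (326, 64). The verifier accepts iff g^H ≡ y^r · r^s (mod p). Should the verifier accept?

reject

Left side g^H mod p:
Squares mod 347: 119^1≡119, 119^2≡281, 119^4≡192, 119^8≡82, 119^16≡131, 119^32≡158, 119^64≡327, 119^128≡53, 119^256≡33
327 = 256 + 64 + 4 + 2 + 1, so 119^327 ≡ 33·327·192·281·119 ≡ 73 (mod 347)
Right side y^r · r^s mod p:
Squares mod 347: 129^1≡129, 129^2≡332, 129^4≡225, 129^8≡310, 129^16≡328, 129^32≡14, 129^64≡196, 129^128≡246, 129^256≡138
326 = 256 + 64 + 4 + 2, so 129^326 ≡ 138·196·225·332 ≡ 25 (mod 347)
Squares mod 347: 326^1≡326, 326^2≡94, 326^4≡161, 326^8≡243, 326^16≡59, 326^32≡11, 326^64≡121
326^64 ≡ 121 (mod 347)
25·121 = 3025 ≡ 249 (mod 347)
73 ≠ 249, so verification fails.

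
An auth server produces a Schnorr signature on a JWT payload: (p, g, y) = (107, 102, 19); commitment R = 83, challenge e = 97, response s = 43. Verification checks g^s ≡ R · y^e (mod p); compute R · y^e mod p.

86

19^2 = 361 ≡ 40
19^4 ≡ 40^2 = 1600 ≡ 102
19^8 ≡ 102^2 = 10404 ≡ 25
19^16 ≡ 25^2 = 625 ≡ 90
19^32 ≡ 90^2 = 8100 ≡ 75
19^64 ≡ 75^2 = 5625 ≡ 61
97 = 64 + 32 + 1, so 19^97 ≡ 61·75·19 ≡ 41 (mod 107)
R · y^e ≡ 83·41 = 3403 ≡ 86 (mod 107)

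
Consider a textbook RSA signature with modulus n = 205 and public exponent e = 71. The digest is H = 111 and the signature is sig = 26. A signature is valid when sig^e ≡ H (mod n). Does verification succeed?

Squares mod 205: sig^1≡26, sig^2≡61, sig^4≡31, sig^8≡141, sig^16≡201, sig^32≡16, sig^64≡51
71 = 64 + 4 + 2 + 1, so sig^71 ≡ 51·31·61·26 ≡ 111 (mod 205)
sig^71 mod 205 = 111 matches H.

passes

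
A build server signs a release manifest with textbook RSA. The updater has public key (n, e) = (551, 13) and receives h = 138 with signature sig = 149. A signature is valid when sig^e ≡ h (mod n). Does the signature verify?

sig^2 ≡ 149^2 = 22201 ≡ 161
sig^4 ≡ 161^2 = 25921 ≡ 24
sig^8 ≡ 24^2 = 576 ≡ 25
13 = 8 + 4 + 1, so sig^13 ≡ 25·24·149 ≡ 138 (mod 551)
sig^13 mod 551 = 138 matches h.

verifies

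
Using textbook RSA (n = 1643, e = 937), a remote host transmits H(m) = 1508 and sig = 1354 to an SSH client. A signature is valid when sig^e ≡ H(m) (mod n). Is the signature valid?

invalid

sig^2 ≡ 1354^2 = 1833316 ≡ 1371
sig^4 ≡ 1371^2 = 1879641 ≡ 49
sig^8 ≡ 49^2 = 2401 ≡ 758
sig^16 ≡ 758^2 = 574564 ≡ 1157
sig^32 ≡ 1157^2 = 1338649 ≡ 1247
sig^64 ≡ 1247^2 = 1555009 ≡ 731
sig^128 ≡ 731^2 = 534361 ≡ 386
sig^256 ≡ 386^2 = 148996 ≡ 1126
sig^512 ≡ 1126^2 = 1267876 ≡ 1123
937 = 512 + 256 + 128 + 32 + 8 + 1, so sig^937 ≡ 1123·1126·386·1247·758·1354 ≡ 135 (mod 1643)
The recovered value 135 does not match the digest 1508.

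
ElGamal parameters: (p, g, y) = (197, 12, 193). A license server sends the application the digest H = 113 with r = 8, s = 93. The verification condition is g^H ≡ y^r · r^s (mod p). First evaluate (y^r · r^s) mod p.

195

193^2 = 37249 ≡ 16
193^4 ≡ 16^2 = 256 ≡ 59
193^8 ≡ 59^2 = 3481 ≡ 132
8^2 = 64
8^4 ≡ 64^2 = 4096 ≡ 156
8^8 ≡ 156^2 = 24336 ≡ 105
8^16 ≡ 105^2 = 11025 ≡ 190
8^32 ≡ 190^2 = 36100 ≡ 49
8^64 ≡ 49^2 = 2401 ≡ 37
93 = 64 + 16 + 8 + 4 + 1, so 8^93 ≡ 37·190·105·156·8 ≡ 194 (mod 197)
y^r · r^s ≡ 132·194 = 25608 ≡ 195 (mod 197)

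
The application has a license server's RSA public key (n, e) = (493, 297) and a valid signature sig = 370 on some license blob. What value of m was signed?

sig^2 ≡ 370^2 = 136900 ≡ 339
sig^4 ≡ 339^2 = 114921 ≡ 52
sig^8 ≡ 52^2 = 2704 ≡ 239
sig^16 ≡ 239^2 = 57121 ≡ 426
sig^32 ≡ 426^2 = 181476 ≡ 52
sig^64 ≡ 52^2 = 2704 ≡ 239
sig^128 ≡ 239^2 = 57121 ≡ 426
sig^256 ≡ 426^2 = 181476 ≡ 52
297 = 256 + 32 + 8 + 1, so sig^297 ≡ 52·52·239·370 ≡ 353 (mod 493)

353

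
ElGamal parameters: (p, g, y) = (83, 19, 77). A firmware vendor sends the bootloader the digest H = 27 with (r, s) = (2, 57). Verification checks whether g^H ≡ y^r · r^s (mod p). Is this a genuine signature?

genuine

Left side g^H mod p:
19^2 = 361 ≡ 29
19^4 ≡ 29^2 = 841 ≡ 11
19^8 ≡ 11^2 = 121 ≡ 38
19^16 ≡ 38^2 = 1444 ≡ 33
27 = 16 + 8 + 2 + 1, so 19^27 ≡ 33·38·29·19 ≡ 62 (mod 83)
Right side y^r · r^s mod p:
77^2 = 5929 ≡ 36
2^2 = 4
2^4 ≡ 4^2 = 16
2^8 ≡ 16^2 = 256 ≡ 7
2^16 ≡ 7^2 = 49
2^32 ≡ 49^2 = 2401 ≡ 77
57 = 32 + 16 + 8 + 1, so 2^57 ≡ 77·49·7·2 ≡ 34 (mod 83)
36·34 = 1224 ≡ 62 (mod 83)
62 ≡ 62 (mod 83), so the signature is genuine.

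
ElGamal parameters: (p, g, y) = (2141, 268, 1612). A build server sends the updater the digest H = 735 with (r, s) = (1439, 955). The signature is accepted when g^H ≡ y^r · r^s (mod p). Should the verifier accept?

Left side g^H mod p:
268^2 = 71824 ≡ 1171
268^4 ≡ 1171^2 = 1371241 ≡ 1001
268^8 ≡ 1001^2 = 1002001 ≡ 13
268^16 ≡ 13^2 = 169
268^32 ≡ 169^2 = 28561 ≡ 728
268^64 ≡ 728^2 = 529984 ≡ 1157
268^128 ≡ 1157^2 = 1338649 ≡ 524
268^256 ≡ 524^2 = 274576 ≡ 528
268^512 ≡ 528^2 = 278784 ≡ 454
735 = 512 + 128 + 64 + 16 + 8 + 4 + 2 + 1, so 268^735 ≡ 454·524·1157·169·13·1001·1171·268 ≡ 1678 (mod 2141)
Right side y^r · r^s mod p:
1612^2 = 2598544 ≡ 1511
1612^4 ≡ 1511^2 = 2283121 ≡ 815
1612^8 ≡ 815^2 = 664225 ≡ 515
1612^16 ≡ 515^2 = 265225 ≡ 1882
1612^32 ≡ 1882^2 = 3541924 ≡ 710
1612^64 ≡ 710^2 = 504100 ≡ 965
1612^128 ≡ 965^2 = 931225 ≡ 2031
1612^256 ≡ 2031^2 = 4124961 ≡ 1395
1612^512 ≡ 1395^2 = 1946025 ≡ 1997
1612^1024 ≡ 1997^2 = 3988009 ≡ 1467
1439 = 1024 + 256 + 128 + 16 + 8 + 4 + 2 + 1, so 1612^1439 ≡ 1467·1395·2031·1882·515·815·1511·1612 ≡ 1905 (mod 2141)
1439^2 = 2070721 ≡ 374
1439^4 ≡ 374^2 = 139876 ≡ 711
1439^8 ≡ 711^2 = 505521 ≡ 245
1439^16 ≡ 245^2 = 60025 ≡ 77
1439^32 ≡ 77^2 = 5929 ≡ 1647
1439^64 ≡ 1647^2 = 2712609 ≡ 2103
1439^128 ≡ 2103^2 = 4422609 ≡ 1444
1439^256 ≡ 1444^2 = 2085136 ≡ 1943
1439^512 ≡ 1943^2 = 3775249 ≡ 666
955 = 512 + 256 + 128 + 32 + 16 + 8 + 2 + 1, so 1439^955 ≡ 666·1943·1444·1647·77·245·374·1439 ≡ 970 (mod 2141)
1905·970 = 1847850 ≡ 167 (mod 2141)
1678 ≠ 167, so verification fails.

reject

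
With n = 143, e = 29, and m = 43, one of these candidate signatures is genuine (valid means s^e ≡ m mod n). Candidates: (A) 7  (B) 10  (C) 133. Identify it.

Candidate A: Squares mod 143: 7^1≡7, 7^2≡49, 7^4≡113, 7^8≡42, 7^16≡48; 29 = 16 + 8 + 4 + 1, so 7^29 ≡ 48·42·113·7 ≡ 63 (mod 143)
Candidate B: Squares mod 143: 10^1≡10, 10^2≡100, 10^4≡133, 10^8≡100, 10^16≡133; 29 = 16 + 8 + 4 + 1, so 10^29 ≡ 133·100·133·10 ≡ 43 (mod 143)
  → matches m = 43
Candidate C: Squares mod 143: 133^1≡133, 133^2≡100, 133^4≡133, 133^8≡100, 133^16≡133; 29 = 16 + 8 + 4 + 1, so 133^29 ≡ 133·100·133·133 ≡ 100 (mod 143)

B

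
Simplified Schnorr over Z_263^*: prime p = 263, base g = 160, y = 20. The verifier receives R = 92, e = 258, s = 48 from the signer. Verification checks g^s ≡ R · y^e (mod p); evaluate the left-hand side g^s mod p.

Squares mod 263: 160^1≡160, 160^2≡89, 160^4≡31, 160^8≡172, 160^16≡128, 160^32≡78
48 = 32 + 16, so 160^48 ≡ 78·128 ≡ 253 (mod 263)

253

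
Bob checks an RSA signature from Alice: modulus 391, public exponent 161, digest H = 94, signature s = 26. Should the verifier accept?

accept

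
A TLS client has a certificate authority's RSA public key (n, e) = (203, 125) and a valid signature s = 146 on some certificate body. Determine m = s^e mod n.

146

s^2 ≡ 146^2 = 21316 ≡ 1
s^4 ≡ 1^2 = 1
s^8 ≡ 1^2 = 1
s^16 ≡ 1^2 = 1
s^32 ≡ 1^2 = 1
s^64 ≡ 1^2 = 1
125 = 64 + 32 + 16 + 8 + 4 + 1, so s^125 ≡ 1·1·1·1·1·146 ≡ 146 (mod 203)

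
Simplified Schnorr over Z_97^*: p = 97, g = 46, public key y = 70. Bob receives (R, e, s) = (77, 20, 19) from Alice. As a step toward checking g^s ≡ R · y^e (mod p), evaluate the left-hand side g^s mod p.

46^19 mod 97 = 52

52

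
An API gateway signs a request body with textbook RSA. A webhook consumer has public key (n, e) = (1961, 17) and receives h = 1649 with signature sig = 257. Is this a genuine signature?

sig^2 ≡ 257^2 = 66049 ≡ 1336
sig^4 ≡ 1336^2 = 1784896 ≡ 386
sig^8 ≡ 386^2 = 148996 ≡ 1921
sig^16 ≡ 1921^2 = 3690241 ≡ 1600
17 = 16 + 1, so sig^17 ≡ 1600·257 ≡ 1351 (mod 1961)
sig^17 mod 1961 = 1351, but h = 1649.

forged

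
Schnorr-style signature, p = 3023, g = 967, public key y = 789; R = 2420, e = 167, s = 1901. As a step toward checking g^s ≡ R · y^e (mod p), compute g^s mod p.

1223

Squares mod 3023: 967^1≡967, 967^2≡982, 967^4≡3010, 967^8≡169, 967^16≡1354, 967^32≡1378, 967^64≡440, 967^128≡128, 967^256≡1269, 967^512≡2125, 967^1024≡2286
1901 = 1024 + 512 + 256 + 64 + 32 + 8 + 4 + 1, so 967^1901 ≡ 2286·2125·1269·440·1378·169·3010·967 ≡ 1223 (mod 3023)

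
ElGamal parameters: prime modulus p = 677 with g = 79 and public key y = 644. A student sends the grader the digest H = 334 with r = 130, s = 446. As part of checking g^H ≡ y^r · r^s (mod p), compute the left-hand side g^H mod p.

79^2 = 6241 ≡ 148
79^4 ≡ 148^2 = 21904 ≡ 240
79^8 ≡ 240^2 = 57600 ≡ 55
79^16 ≡ 55^2 = 3025 ≡ 317
79^32 ≡ 317^2 = 100489 ≡ 293
79^64 ≡ 293^2 = 85849 ≡ 547
79^128 ≡ 547^2 = 299209 ≡ 652
79^256 ≡ 652^2 = 425104 ≡ 625
334 = 256 + 64 + 8 + 4 + 2, so 79^334 ≡ 625·547·55·240·148 ≡ 189 (mod 677)

189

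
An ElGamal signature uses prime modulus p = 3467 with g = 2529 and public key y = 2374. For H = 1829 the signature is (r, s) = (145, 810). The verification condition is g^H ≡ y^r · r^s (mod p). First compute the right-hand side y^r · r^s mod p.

2374^145 mod 3467 = 3128
145^810 mod 3467 = 2380
y^r · r^s ≡ 3128·2380 = 7444640 ≡ 991 (mod 3467)

991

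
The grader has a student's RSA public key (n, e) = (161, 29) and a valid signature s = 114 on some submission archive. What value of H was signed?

s^29 mod 161 = 137

137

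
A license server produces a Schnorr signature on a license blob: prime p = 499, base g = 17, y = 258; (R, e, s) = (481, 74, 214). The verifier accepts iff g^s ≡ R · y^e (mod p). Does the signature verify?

does not verify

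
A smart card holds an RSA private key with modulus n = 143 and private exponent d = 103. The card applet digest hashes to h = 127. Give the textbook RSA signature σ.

62

h^2 ≡ 127^2 = 16129 ≡ 113
h^4 ≡ 113^2 = 12769 ≡ 42
h^8 ≡ 42^2 = 1764 ≡ 48
h^16 ≡ 48^2 = 2304 ≡ 16
h^32 ≡ 16^2 = 256 ≡ 113
h^64 ≡ 113^2 = 12769 ≡ 42
103 = 64 + 32 + 4 + 2 + 1, so h^103 ≡ 42·113·42·113·127 ≡ 62 (mod 143)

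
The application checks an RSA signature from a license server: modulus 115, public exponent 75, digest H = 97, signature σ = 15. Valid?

no

σ^2 ≡ 15^2 = 225 ≡ 110
σ^4 ≡ 110^2 = 12100 ≡ 25
σ^8 ≡ 25^2 = 625 ≡ 50
σ^16 ≡ 50^2 = 2500 ≡ 85
σ^32 ≡ 85^2 = 7225 ≡ 95
σ^64 ≡ 95^2 = 9025 ≡ 55
75 = 64 + 8 + 2 + 1, so σ^75 ≡ 55·50·110·15 ≡ 60 (mod 115)
The recovered value 60 does not match the digest 97.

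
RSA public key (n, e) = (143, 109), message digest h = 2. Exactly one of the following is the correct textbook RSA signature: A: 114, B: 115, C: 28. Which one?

C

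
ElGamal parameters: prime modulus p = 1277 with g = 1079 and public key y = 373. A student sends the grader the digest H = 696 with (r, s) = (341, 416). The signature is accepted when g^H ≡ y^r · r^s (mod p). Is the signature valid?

invalid

Left side g^H mod p:
Squares mod 1277: 1079^1≡1079, 1079^2≡894, 1079^4≡1111, 1079^8≡739, 1079^16≡842, 1079^32≡229, 1079^64≡84, 1079^128≡671, 1079^256≡737, 1079^512≡444
696 = 512 + 128 + 32 + 16 + 8, so 1079^696 ≡ 444·671·229·842·739 ≡ 282 (mod 1277)
Right side y^r · r^s mod p:
Squares mod 1277: 373^1≡373, 373^2≡1213, 373^4≡265, 373^8≡1267, 373^16≡100, 373^32≡1061, 373^64≡684, 373^128≡474, 373^256≡1201
341 = 256 + 64 + 16 + 4 + 1, so 373^341 ≡ 1201·684·100·265·373 ≡ 1133 (mod 1277)
Squares mod 1277: 341^1≡341, 341^2≡74, 341^4≡368, 341^8≡62, 341^16≡13, 341^32≡169, 341^64≡467, 341^128≡999, 341^256≡664
416 = 256 + 128 + 32, so 341^416 ≡ 664·999·169 ≡ 1062 (mod 1277)
1133·1062 = 1203246 ≡ 312 (mod 1277)
282 ≠ 312, so verification fails.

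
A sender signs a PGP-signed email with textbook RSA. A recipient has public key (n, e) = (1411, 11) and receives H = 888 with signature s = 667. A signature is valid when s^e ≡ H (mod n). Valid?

s^11 mod 1411 = 523
523 ≠ 888, so verification fails.

no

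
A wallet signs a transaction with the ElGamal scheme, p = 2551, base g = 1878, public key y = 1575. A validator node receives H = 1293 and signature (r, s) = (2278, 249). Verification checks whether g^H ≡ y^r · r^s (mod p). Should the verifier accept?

accept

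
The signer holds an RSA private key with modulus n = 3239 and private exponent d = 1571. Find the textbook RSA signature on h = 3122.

930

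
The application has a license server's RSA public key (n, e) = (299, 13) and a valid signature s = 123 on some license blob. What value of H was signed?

Squares mod 299: s^1≡123, s^2≡179, s^4≡48, s^8≡211
13 = 8 + 4 + 1, so s^13 ≡ 211·48·123 ≡ 110 (mod 299)

110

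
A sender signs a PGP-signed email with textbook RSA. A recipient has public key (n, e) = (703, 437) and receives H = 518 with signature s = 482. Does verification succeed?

fails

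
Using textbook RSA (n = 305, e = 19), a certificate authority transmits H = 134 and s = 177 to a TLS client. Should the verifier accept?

reject

s^2 ≡ 177^2 = 31329 ≡ 219
s^4 ≡ 219^2 = 47961 ≡ 76
s^8 ≡ 76^2 = 5776 ≡ 286
s^16 ≡ 286^2 = 81796 ≡ 56
19 = 16 + 2 + 1, so s^19 ≡ 56·219·177 ≡ 43 (mod 305)
43 ≠ 134, so verification fails.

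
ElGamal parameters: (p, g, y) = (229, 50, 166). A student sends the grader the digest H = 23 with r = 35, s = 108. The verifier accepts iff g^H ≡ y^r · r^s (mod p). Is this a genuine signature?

genuine

Left side g^H mod p:
50^23 mod 229 = 160
Right side y^r · r^s mod p:
166^35 mod 229 = 170
35^108 mod 229 = 203
170·203 = 34510 ≡ 160 (mod 229)
160 ≡ 160 (mod 229), so the signature is genuine.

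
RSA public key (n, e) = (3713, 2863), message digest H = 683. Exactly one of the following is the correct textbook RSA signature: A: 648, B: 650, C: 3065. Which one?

Candidate A: 648^2863 mod 3713 = 683
  → matches H = 683
Candidate B: 650^2863 mod 3713 = 2830
Candidate C: 3065^2863 mod 3713 = 3030

A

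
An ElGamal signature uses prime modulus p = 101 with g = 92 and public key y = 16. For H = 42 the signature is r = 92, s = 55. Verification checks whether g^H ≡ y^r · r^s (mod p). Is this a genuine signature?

forged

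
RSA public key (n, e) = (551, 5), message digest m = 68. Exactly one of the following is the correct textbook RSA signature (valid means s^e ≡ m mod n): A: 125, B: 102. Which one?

Candidate A: 125^2 = 15625 ≡ 197; 125^4 ≡ 197^2 = 38809 ≡ 239; 5 = 4 + 1, so 125^5 ≡ 239·125 ≡ 121 (mod 551)
Candidate B: 102^2 = 10404 ≡ 486; 102^4 ≡ 486^2 = 236196 ≡ 368; 5 = 4 + 1, so 102^5 ≡ 368·102 ≡ 68 (mod 551)
  → matches m = 68

B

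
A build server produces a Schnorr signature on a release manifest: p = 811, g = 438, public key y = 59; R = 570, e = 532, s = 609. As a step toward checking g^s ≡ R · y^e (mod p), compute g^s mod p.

304

438^2 = 191844 ≡ 448
438^4 ≡ 448^2 = 200704 ≡ 387
438^8 ≡ 387^2 = 149769 ≡ 545
438^16 ≡ 545^2 = 297025 ≡ 199
438^32 ≡ 199^2 = 39601 ≡ 673
438^64 ≡ 673^2 = 452929 ≡ 391
438^128 ≡ 391^2 = 152881 ≡ 413
438^256 ≡ 413^2 = 170569 ≡ 259
438^512 ≡ 259^2 = 67081 ≡ 579
609 = 512 + 64 + 32 + 1, so 438^609 ≡ 579·391·673·438 ≡ 304 (mod 811)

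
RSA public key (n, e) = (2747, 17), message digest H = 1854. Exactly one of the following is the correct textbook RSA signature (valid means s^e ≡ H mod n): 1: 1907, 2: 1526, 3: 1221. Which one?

Candidate 1: Squares mod 2747: 1907^1≡1907, 1907^2≡2368, 1907^4≡797, 1907^8≡652, 1907^16≡2066; 17 = 16 + 1, so 1907^17 ≡ 2066·1907 ≡ 664 (mod 2747)
Candidate 2: Squares mod 2747: 1526^1≡1526, 1526^2≡1967, 1526^4≡1313, 1526^8≡1600, 1526^16≡2543; 17 = 16 + 1, so 1526^17 ≡ 2543·1526 ≡ 1854 (mod 2747)
  → matches H = 1854
Candidate 3: Squares mod 2747: 1221^1≡1221, 1221^2≡1967, 1221^4≡1313, 1221^8≡1600, 1221^16≡2543; 17 = 16 + 1, so 1221^17 ≡ 2543·1221 ≡ 893 (mod 2747)

2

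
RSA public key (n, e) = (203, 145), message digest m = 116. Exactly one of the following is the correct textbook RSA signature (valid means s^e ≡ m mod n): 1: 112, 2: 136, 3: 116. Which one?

3

Candidate 1: Squares mod 203: 112^1≡112, 112^2≡161, 112^4≡140, 112^8≡112, 112^16≡161, 112^32≡140, 112^64≡112, 112^128≡161; 145 = 128 + 16 + 1, so 112^145 ≡ 161·161·112 ≡ 49 (mod 203)
Candidate 2: Squares mod 203: 136^1≡136, 136^2≡23, 136^4≡123, 136^8≡107, 136^16≡81, 136^32≡65, 136^64≡165, 136^128≡23; 145 = 128 + 16 + 1, so 136^145 ≡ 23·81·136 ≡ 24 (mod 203)
Candidate 3: Squares mod 203: 116^1≡116, 116^2≡58, 116^4≡116, 116^8≡58, 116^16≡116, 116^32≡58, 116^64≡116, 116^128≡58; 145 = 128 + 16 + 1, so 116^145 ≡ 58·116·116 ≡ 116 (mod 203)
  → matches m = 116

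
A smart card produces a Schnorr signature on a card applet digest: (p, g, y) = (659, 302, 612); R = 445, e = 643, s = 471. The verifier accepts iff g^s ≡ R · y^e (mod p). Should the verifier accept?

reject

g^s mod p:
Squares mod 659: 302^1≡302, 302^2≡262, 302^4≡108, 302^8≡461, 302^16≡323, 302^32≡207, 302^64≡14, 302^128≡196, 302^256≡194
471 = 256 + 128 + 64 + 16 + 4 + 2 + 1, so 302^471 ≡ 194·196·14·323·108·262·302 ≡ 302 (mod 659)
R · y^e mod p:
Squares mod 659: 612^1≡612, 612^2≡232, 612^4≡445, 612^8≡325, 612^16≡185, 612^32≡616, 612^64≡531, 612^128≡568, 612^256≡373, 612^512≡80
643 = 512 + 128 + 2 + 1, so 612^643 ≡ 80·568·232·612 ≡ 616 (mod 659)
445·616 = 274120 ≡ 635 (mod 659)
302 ≠ 635; the check fails.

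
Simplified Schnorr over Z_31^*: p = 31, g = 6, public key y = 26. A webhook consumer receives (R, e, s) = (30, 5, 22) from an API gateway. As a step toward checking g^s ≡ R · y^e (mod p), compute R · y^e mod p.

25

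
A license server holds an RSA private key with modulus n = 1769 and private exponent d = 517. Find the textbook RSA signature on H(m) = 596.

(H(m))^2 ≡ 596^2 = 355216 ≡ 1416
(H(m))^4 ≡ 1416^2 = 2005056 ≡ 779
(H(m))^8 ≡ 779^2 = 606841 ≡ 74
(H(m))^16 ≡ 74^2 = 5476 ≡ 169
(H(m))^32 ≡ 169^2 = 28561 ≡ 257
(H(m))^64 ≡ 257^2 = 66049 ≡ 596
(H(m))^128 ≡ 596^2 = 355216 ≡ 1416
(H(m))^256 ≡ 1416^2 = 2005056 ≡ 779
(H(m))^512 ≡ 779^2 = 606841 ≡ 74
517 = 512 + 4 + 1, so (H(m))^517 ≡ 74·779·596 ≡ 1267 (mod 1769)

1267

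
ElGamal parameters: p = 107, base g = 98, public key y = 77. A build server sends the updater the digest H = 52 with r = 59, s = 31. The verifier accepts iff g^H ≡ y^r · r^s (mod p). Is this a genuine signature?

forged

Left side g^H mod p:
Squares mod 107: 98^1≡98, 98^2≡81, 98^4≡34, 98^8≡86, 98^16≡13, 98^32≡62
52 = 32 + 16 + 4, so 98^52 ≡ 62·13·34 ≡ 12 (mod 107)
Right side y^r · r^s mod p:
Squares mod 107: 77^1≡77, 77^2≡44, 77^4≡10, 77^8≡100, 77^16≡49, 77^32≡47
59 = 32 + 16 + 8 + 2 + 1, so 77^59 ≡ 47·49·100·44·77 ≡ 95 (mod 107)
Squares mod 107: 59^1≡59, 59^2≡57, 59^4≡39, 59^8≡23, 59^16≡101
31 = 16 + 8 + 4 + 2 + 1, so 59^31 ≡ 101·23·39·57·59 ≡ 26 (mod 107)
95·26 = 2470 ≡ 9 (mod 107)
12 ≠ 9, so verification fails.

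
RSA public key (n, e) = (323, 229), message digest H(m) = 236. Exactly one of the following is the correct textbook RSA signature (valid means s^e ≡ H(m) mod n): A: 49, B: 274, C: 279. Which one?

Candidate A: Squares mod 323: 49^1≡49, 49^2≡140, 49^4≡220, 49^8≡273, 49^16≡239, 49^32≡273, 49^64≡239, 49^128≡273; 229 = 128 + 64 + 32 + 4 + 1, so 49^229 ≡ 273·239·273·220·49 ≡ 87 (mod 323)
Candidate B: Squares mod 323: 274^1≡274, 274^2≡140, 274^4≡220, 274^8≡273, 274^16≡239, 274^32≡273, 274^64≡239, 274^128≡273; 229 = 128 + 64 + 32 + 4 + 1, so 274^229 ≡ 273·239·273·220·274 ≡ 236 (mod 323)
  → matches H(m) = 236
Candidate C: Squares mod 323: 279^1≡279, 279^2≡321, 279^4≡4, 279^8≡16, 279^16≡256, 279^32≡290, 279^64≡120, 279^128≡188; 229 = 128 + 64 + 32 + 4 + 1, so 279^229 ≡ 188·120·290·4·279 ≡ 300 (mod 323)

B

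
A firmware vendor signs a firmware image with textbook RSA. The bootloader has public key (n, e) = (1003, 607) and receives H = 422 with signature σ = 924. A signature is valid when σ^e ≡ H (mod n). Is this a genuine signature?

forged

σ^2 ≡ 924^2 = 853776 ≡ 223
σ^4 ≡ 223^2 = 49729 ≡ 582
σ^8 ≡ 582^2 = 338724 ≡ 713
σ^16 ≡ 713^2 = 508369 ≡ 851
σ^32 ≡ 851^2 = 724201 ≡ 35
σ^64 ≡ 35^2 = 1225 ≡ 222
σ^128 ≡ 222^2 = 49284 ≡ 137
σ^256 ≡ 137^2 = 18769 ≡ 715
σ^512 ≡ 715^2 = 511225 ≡ 698
607 = 512 + 64 + 16 + 8 + 4 + 2 + 1, so σ^607 ≡ 698·222·851·713·582·223·924 ≡ 581 (mod 1003)
581 ≠ 422, so verification fails.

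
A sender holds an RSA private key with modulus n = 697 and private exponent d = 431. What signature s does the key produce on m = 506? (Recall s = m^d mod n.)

208

Squares mod 697: m^1≡506, m^2≡237, m^4≡409, m^8≡1, m^16≡1, m^32≡1, m^64≡1, m^128≡1, m^256≡1
431 = 256 + 128 + 32 + 8 + 4 + 2 + 1, so m^431 ≡ 1·1·1·1·409·237·506 ≡ 208 (mod 697)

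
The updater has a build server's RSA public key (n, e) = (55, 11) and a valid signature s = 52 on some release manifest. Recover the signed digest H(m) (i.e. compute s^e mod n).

s^2 ≡ 52^2 = 2704 ≡ 9
s^4 ≡ 9^2 = 81 ≡ 26
s^8 ≡ 26^2 = 676 ≡ 16
11 = 8 + 2 + 1, so s^11 ≡ 16·9·52 ≡ 8 (mod 55)

8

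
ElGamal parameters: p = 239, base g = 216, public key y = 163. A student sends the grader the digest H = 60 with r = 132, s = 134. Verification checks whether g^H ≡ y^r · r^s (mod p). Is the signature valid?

invalid

Left side g^H mod p:
Squares mod 239: 216^1≡216, 216^2≡51, 216^4≡211, 216^8≡67, 216^16≡187, 216^32≡75
60 = 32 + 16 + 8 + 4, so 216^60 ≡ 75·187·67·211 ≡ 132 (mod 239)
Right side y^r · r^s mod p:
Squares mod 239: 163^1≡163, 163^2≡40, 163^4≡166, 163^8≡71, 163^16≡22, 163^32≡6, 163^64≡36, 163^128≡101
132 = 128 + 4, so 163^132 ≡ 101·166 ≡ 36 (mod 239)
Squares mod 239: 132^1≡132, 132^2≡216, 132^4≡51, 132^8≡211, 132^16≡67, 132^32≡187, 132^64≡75, 132^128≡128
134 = 128 + 4 + 2, so 132^134 ≡ 128·51·216 ≡ 187 (mod 239)
36·187 = 6732 ≡ 40 (mod 239)
132 ≠ 40, so verification fails.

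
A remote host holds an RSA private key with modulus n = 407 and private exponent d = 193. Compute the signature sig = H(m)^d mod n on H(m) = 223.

(H(m))^2 ≡ 223^2 = 49729 ≡ 75
(H(m))^4 ≡ 75^2 = 5625 ≡ 334
(H(m))^8 ≡ 334^2 = 111556 ≡ 38
(H(m))^16 ≡ 38^2 = 1444 ≡ 223
(H(m))^32 ≡ 223^2 = 49729 ≡ 75
(H(m))^64 ≡ 75^2 = 5625 ≡ 334
(H(m))^128 ≡ 334^2 = 111556 ≡ 38
193 = 128 + 64 + 1, so (H(m))^193 ≡ 38·334·223 ≡ 38 (mod 407)

38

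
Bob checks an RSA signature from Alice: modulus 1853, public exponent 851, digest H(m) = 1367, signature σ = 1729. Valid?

Squares mod 1853: σ^1≡1729, σ^2≡552, σ^4≡812, σ^8≡1529, σ^16≡1208, σ^32≡953, σ^64≡239, σ^128≡1531, σ^256≡1769, σ^512≡1497
851 = 512 + 256 + 64 + 16 + 2 + 1, so σ^851 ≡ 1497·1769·239·1208·552·1729 ≡ 606 (mod 1853)
The recovered value 606 does not match the digest 1367.

no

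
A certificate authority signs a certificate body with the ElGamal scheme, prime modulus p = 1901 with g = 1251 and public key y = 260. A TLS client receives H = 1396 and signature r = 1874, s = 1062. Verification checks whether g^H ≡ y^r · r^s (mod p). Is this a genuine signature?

forged

Left side g^H mod p:
Squares mod 1901: 1251^1≡1251, 1251^2≡478, 1251^4≡364, 1251^8≡1327, 1251^16≡603, 1251^32≡518, 1251^64≡283, 1251^128≡247, 1251^256≡177, 1251^512≡913, 1251^1024≡931
1396 = 1024 + 256 + 64 + 32 + 16 + 4, so 1251^1396 ≡ 931·177·283·518·603·364 ≡ 66 (mod 1901)
Right side y^r · r^s mod p:
Squares mod 1901: 260^1≡260, 260^2≡1065, 260^4≡1229, 260^8≡1047, 260^16≡1233, 260^32≡1390, 260^64≡684, 260^128≡210, 260^256≡377, 260^512≡1455, 260^1024≡1212
1874 = 1024 + 512 + 256 + 64 + 16 + 2, so 260^1874 ≡ 1212·1455·377·684·1233·1065 ≡ 1687 (mod 1901)
Squares mod 1901: 1874^1≡1874, 1874^2≡729, 1874^4≡1062, 1874^8≡551, 1874^16≡1342, 1874^32≡717, 1874^64≡819, 1874^128≡1609, 1874^256≡1620, 1874^512≡1020, 1874^1024≡553
1062 = 1024 + 32 + 4 + 2, so 1874^1062 ≡ 553·717·1062·729 ≡ 581 (mod 1901)
1687·581 = 980147 ≡ 1132 (mod 1901)
66 ≠ 1132, so verification fails.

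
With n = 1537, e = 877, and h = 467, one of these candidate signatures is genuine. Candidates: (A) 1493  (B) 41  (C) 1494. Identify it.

A

Candidate A: 1493^877 mod 1537 = 467
  → matches h = 467
Candidate B: 41^877 mod 1537 = 1027
Candidate C: 1494^877 mod 1537 = 1215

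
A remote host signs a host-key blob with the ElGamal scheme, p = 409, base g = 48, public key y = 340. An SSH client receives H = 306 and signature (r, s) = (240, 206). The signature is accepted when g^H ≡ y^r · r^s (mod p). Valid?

Left side g^H mod p:
48^2 = 2304 ≡ 259
48^4 ≡ 259^2 = 67081 ≡ 5
48^8 ≡ 5^2 = 25
48^16 ≡ 25^2 = 625 ≡ 216
48^32 ≡ 216^2 = 46656 ≡ 30
48^64 ≡ 30^2 = 900 ≡ 82
48^128 ≡ 82^2 = 6724 ≡ 180
48^256 ≡ 180^2 = 32400 ≡ 89
306 = 256 + 32 + 16 + 2, so 48^306 ≡ 89·30·216·259 ≡ 408 (mod 409)
Right side y^r · r^s mod p:
340^2 = 115600 ≡ 262
340^4 ≡ 262^2 = 68644 ≡ 341
340^8 ≡ 341^2 = 116281 ≡ 125
340^16 ≡ 125^2 = 15625 ≡ 83
340^32 ≡ 83^2 = 6889 ≡ 345
340^64 ≡ 345^2 = 119025 ≡ 6
340^128 ≡ 6^2 = 36
240 = 128 + 64 + 32 + 16, so 340^240 ≡ 36·6·345·83 ≡ 262 (mod 409)
240^2 = 57600 ≡ 340
240^4 ≡ 340^2 = 115600 ≡ 262
240^8 ≡ 262^2 = 68644 ≡ 341
240^16 ≡ 341^2 = 116281 ≡ 125
240^32 ≡ 125^2 = 15625 ≡ 83
240^64 ≡ 83^2 = 6889 ≡ 345
240^128 ≡ 345^2 = 119025 ≡ 6
206 = 128 + 64 + 8 + 4 + 2, so 240^206 ≡ 6·345·341·262·340 ≡ 340 (mod 409)
262·340 = 89080 ≡ 327 (mod 409)
408 ≠ 327, so verification fails.

no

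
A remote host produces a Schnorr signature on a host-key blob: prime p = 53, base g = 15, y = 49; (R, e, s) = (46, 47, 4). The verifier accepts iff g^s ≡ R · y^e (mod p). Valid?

no

g^s mod p:
Squares mod 53: 15^1≡15, 15^2≡13, 15^4≡10
15^4 ≡ 10 (mod 53)
R · y^e mod p:
Squares mod 53: 49^1≡49, 49^2≡16, 49^4≡44, 49^8≡28, 49^16≡42, 49^32≡15
47 = 32 + 8 + 4 + 2 + 1, so 49^47 ≡ 15·28·44·16·49 ≡ 28 (mod 53)
46·28 = 1288 ≡ 16 (mod 53)
10 ≠ 16; the check fails.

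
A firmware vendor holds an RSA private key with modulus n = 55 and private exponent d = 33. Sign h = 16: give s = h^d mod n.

26

h^2 ≡ 16^2 = 256 ≡ 36
h^4 ≡ 36^2 = 1296 ≡ 31
h^8 ≡ 31^2 = 961 ≡ 26
h^16 ≡ 26^2 = 676 ≡ 16
h^32 ≡ 16^2 = 256 ≡ 36
33 = 32 + 1, so h^33 ≡ 36·16 ≡ 26 (mod 55)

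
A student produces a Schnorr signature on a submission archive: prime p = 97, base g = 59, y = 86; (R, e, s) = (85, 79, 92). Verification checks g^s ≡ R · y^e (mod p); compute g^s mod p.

93

Squares mod 97: 59^1≡59, 59^2≡86, 59^4≡24, 59^8≡91, 59^16≡36, 59^32≡35, 59^64≡61
92 = 64 + 16 + 8 + 4, so 59^92 ≡ 61·36·91·24 ≡ 93 (mod 97)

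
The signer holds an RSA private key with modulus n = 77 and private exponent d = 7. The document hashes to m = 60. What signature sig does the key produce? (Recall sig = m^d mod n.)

25

m^7 mod 77 = 25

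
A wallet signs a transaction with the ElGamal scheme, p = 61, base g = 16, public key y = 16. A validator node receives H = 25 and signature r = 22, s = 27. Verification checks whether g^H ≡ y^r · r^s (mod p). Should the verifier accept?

accept

Left side g^H mod p:
16^2 = 256 ≡ 12
16^4 ≡ 12^2 = 144 ≡ 22
16^8 ≡ 22^2 = 484 ≡ 57
16^16 ≡ 57^2 = 3249 ≡ 16
25 = 16 + 8 + 1, so 16^25 ≡ 16·57·16 ≡ 13 (mod 61)
Right side y^r · r^s mod p:
16^2 = 256 ≡ 12
16^4 ≡ 12^2 = 144 ≡ 22
16^8 ≡ 22^2 = 484 ≡ 57
16^16 ≡ 57^2 = 3249 ≡ 16
22 = 16 + 4 + 2, so 16^22 ≡ 16·22·12 ≡ 15 (mod 61)
22^2 = 484 ≡ 57
22^4 ≡ 57^2 = 3249 ≡ 16
22^8 ≡ 16^2 = 256 ≡ 12
22^16 ≡ 12^2 = 144 ≡ 22
27 = 16 + 8 + 2 + 1, so 22^27 ≡ 22·12·57·22 ≡ 9 (mod 61)
15·9 = 135 ≡ 13 (mod 61)
13 ≡ 13 (mod 61), so the signature is genuine.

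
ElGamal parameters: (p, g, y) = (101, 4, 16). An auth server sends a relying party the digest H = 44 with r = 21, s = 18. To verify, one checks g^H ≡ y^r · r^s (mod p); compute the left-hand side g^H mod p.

92

4^2 = 16
4^4 ≡ 16^2 = 256 ≡ 54
4^8 ≡ 54^2 = 2916 ≡ 88
4^16 ≡ 88^2 = 7744 ≡ 68
4^32 ≡ 68^2 = 4624 ≡ 79
44 = 32 + 8 + 4, so 4^44 ≡ 79·88·54 ≡ 92 (mod 101)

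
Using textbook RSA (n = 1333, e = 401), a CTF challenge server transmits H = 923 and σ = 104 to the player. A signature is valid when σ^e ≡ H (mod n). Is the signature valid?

valid

σ^2 ≡ 104^2 = 10816 ≡ 152
σ^4 ≡ 152^2 = 23104 ≡ 443
σ^8 ≡ 443^2 = 196249 ≡ 298
σ^16 ≡ 298^2 = 88804 ≡ 826
σ^32 ≡ 826^2 = 682276 ≡ 1113
σ^64 ≡ 1113^2 = 1238769 ≡ 412
σ^128 ≡ 412^2 = 169744 ≡ 453
σ^256 ≡ 453^2 = 205209 ≡ 1260
401 = 256 + 128 + 16 + 1, so σ^401 ≡ 1260·453·826·104 ≡ 923 (mod 1333)
σ^401 mod 1333 = 923 matches H.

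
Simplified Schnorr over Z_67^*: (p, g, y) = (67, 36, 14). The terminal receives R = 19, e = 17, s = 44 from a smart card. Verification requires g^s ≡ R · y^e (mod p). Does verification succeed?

passes

g^s mod p:
Squares mod 67: 36^1≡36, 36^2≡23, 36^4≡60, 36^8≡49, 36^16≡56, 36^32≡54
44 = 32 + 8 + 4, so 36^44 ≡ 54·49·60 ≡ 37 (mod 67)
R · y^e mod p:
Squares mod 67: 14^1≡14, 14^2≡62, 14^4≡25, 14^8≡22, 14^16≡15
17 = 16 + 1, so 14^17 ≡ 15·14 ≡ 9 (mod 67)
19·9 = 171 ≡ 37 (mod 67)
37 ≡ 37 (mod 67); signature holds.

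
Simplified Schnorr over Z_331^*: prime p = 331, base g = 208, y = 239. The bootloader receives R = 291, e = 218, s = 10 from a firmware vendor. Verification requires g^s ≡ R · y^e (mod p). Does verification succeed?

passes

g^s mod p:
208^2 = 43264 ≡ 234
208^4 ≡ 234^2 = 54756 ≡ 141
208^8 ≡ 141^2 = 19881 ≡ 21
10 = 8 + 2, so 208^10 ≡ 21·234 ≡ 280 (mod 331)
R · y^e mod p:
239^2 = 57121 ≡ 189
239^4 ≡ 189^2 = 35721 ≡ 304
239^8 ≡ 304^2 = 92416 ≡ 67
239^16 ≡ 67^2 = 4489 ≡ 186
239^32 ≡ 186^2 = 34596 ≡ 172
239^64 ≡ 172^2 = 29584 ≡ 125
239^128 ≡ 125^2 = 15625 ≡ 68
218 = 128 + 64 + 16 + 8 + 2, so 239^218 ≡ 68·125·186·67·189 ≡ 324 (mod 331)
291·324 = 94284 ≡ 280 (mod 331)
280 ≡ 280 (mod 331); signature holds.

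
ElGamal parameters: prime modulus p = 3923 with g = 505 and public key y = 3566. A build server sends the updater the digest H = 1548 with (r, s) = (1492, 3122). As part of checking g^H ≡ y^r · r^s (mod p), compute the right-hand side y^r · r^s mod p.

3012

3566^2 = 12716356 ≡ 1913
3566^4 ≡ 1913^2 = 3659569 ≡ 3333
3566^8 ≡ 3333^2 = 11108889 ≡ 2876
3566^16 ≡ 2876^2 = 8271376 ≡ 1692
3566^32 ≡ 1692^2 = 2862864 ≡ 2997
3566^64 ≡ 2997^2 = 8982009 ≡ 2262
3566^128 ≡ 2262^2 = 5116644 ≡ 1052
3566^256 ≡ 1052^2 = 1106704 ≡ 418
3566^512 ≡ 418^2 = 174724 ≡ 2112
3566^1024 ≡ 2112^2 = 4460544 ≡ 93
1492 = 1024 + 256 + 128 + 64 + 16 + 4, so 3566^1492 ≡ 93·418·1052·2262·1692·3333 ≡ 984 (mod 3923)
1492^2 = 2226064 ≡ 1723
1492^4 ≡ 1723^2 = 2968729 ≡ 2941
1492^8 ≡ 2941^2 = 8649481 ≡ 3189
1492^16 ≡ 3189^2 = 10169721 ≡ 1305
1492^32 ≡ 1305^2 = 1703025 ≡ 443
1492^64 ≡ 443^2 = 196249 ≡ 99
1492^128 ≡ 99^2 = 9801 ≡ 1955
1492^256 ≡ 1955^2 = 3822025 ≡ 1023
1492^512 ≡ 1023^2 = 1046529 ≡ 3011
1492^1024 ≡ 3011^2 = 9066121 ≡ 68
1492^2048 ≡ 68^2 = 4624 ≡ 701
3122 = 2048 + 1024 + 32 + 16 + 2, so 1492^3122 ≡ 701·68·443·1305·1723 ≡ 625 (mod 3923)
y^r · r^s ≡ 984·625 = 615000 ≡ 3012 (mod 3923)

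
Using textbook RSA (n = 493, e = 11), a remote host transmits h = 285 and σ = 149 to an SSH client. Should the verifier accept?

σ^2 ≡ 149^2 = 22201 ≡ 16
σ^4 ≡ 16^2 = 256
σ^8 ≡ 256^2 = 65536 ≡ 460
11 = 8 + 2 + 1, so σ^11 ≡ 460·16·149 ≡ 208 (mod 493)
σ^11 mod 493 = 208, but h = 285.

reject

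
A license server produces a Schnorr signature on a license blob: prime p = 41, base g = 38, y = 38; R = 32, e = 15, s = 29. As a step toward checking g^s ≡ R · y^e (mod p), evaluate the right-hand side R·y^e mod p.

38^2 = 1444 ≡ 9
38^4 ≡ 9^2 = 81 ≡ 40
38^8 ≡ 40^2 = 1600 ≡ 1
15 = 8 + 4 + 2 + 1, so 38^15 ≡ 1·40·9·38 ≡ 27 (mod 41)
R · y^e ≡ 32·27 = 864 ≡ 3 (mod 41)

3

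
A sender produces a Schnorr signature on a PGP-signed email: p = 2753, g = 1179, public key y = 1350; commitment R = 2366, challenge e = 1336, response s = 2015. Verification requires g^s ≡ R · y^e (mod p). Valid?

g^s mod p:
1179^2 = 1390041 ≡ 2529
1179^4 ≡ 2529^2 = 6395841 ≡ 622
1179^8 ≡ 622^2 = 386884 ≡ 1464
1179^16 ≡ 1464^2 = 2143296 ≡ 1462
1179^32 ≡ 1462^2 = 2137444 ≡ 1116
1179^64 ≡ 1116^2 = 1245456 ≡ 1100
1179^128 ≡ 1100^2 = 1210000 ≡ 1433
1179^256 ≡ 1433^2 = 2053489 ≡ 2504
1179^512 ≡ 2504^2 = 6270016 ≡ 1435
1179^1024 ≡ 1435^2 = 2059225 ≡ 2734
2015 = 1024 + 512 + 256 + 128 + 64 + 16 + 8 + 4 + 2 + 1, so 1179^2015 ≡ 2734·1435·2504·1433·1100·1462·1464·622·2529·1179 ≡ 759 (mod 2753)
R · y^e mod p:
1350^2 = 1822500 ≡ 14
1350^4 ≡ 14^2 = 196
1350^8 ≡ 196^2 = 38416 ≡ 2627
1350^16 ≡ 2627^2 = 6901129 ≡ 2111
1350^32 ≡ 2111^2 = 4456321 ≡ 1967
1350^64 ≡ 1967^2 = 3869089 ≡ 1124
1350^128 ≡ 1124^2 = 1263376 ≡ 2502
1350^256 ≡ 2502^2 = 6260004 ≡ 2435
1350^512 ≡ 2435^2 = 5929225 ≡ 2016
1350^1024 ≡ 2016^2 = 4064256 ≡ 828
1336 = 1024 + 256 + 32 + 16 + 8, so 1350^1336 ≡ 828·2435·1967·2111·2627 ≡ 2103 (mod 2753)
2366·2103 = 4975698 ≡ 1027 (mod 2753)
759 ≠ 1027; the check fails.

no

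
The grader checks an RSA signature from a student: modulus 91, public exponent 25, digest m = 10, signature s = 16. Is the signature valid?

s^2 ≡ 16^2 = 256 ≡ 74
s^4 ≡ 74^2 = 5476 ≡ 16
s^8 ≡ 16^2 = 256 ≡ 74
s^16 ≡ 74^2 = 5476 ≡ 16
25 = 16 + 8 + 1, so s^25 ≡ 16·74·16 ≡ 16 (mod 91)
16 ≠ 10, so verification fails.

invalid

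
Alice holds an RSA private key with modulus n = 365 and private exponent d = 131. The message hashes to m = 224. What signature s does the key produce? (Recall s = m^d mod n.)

m^2 ≡ 224^2 = 50176 ≡ 171
m^4 ≡ 171^2 = 29241 ≡ 41
m^8 ≡ 41^2 = 1681 ≡ 221
m^16 ≡ 221^2 = 48841 ≡ 296
m^32 ≡ 296^2 = 87616 ≡ 16
m^64 ≡ 16^2 = 256
m^128 ≡ 256^2 = 65536 ≡ 201
131 = 128 + 2 + 1, so m^131 ≡ 201·171·224 ≡ 159 (mod 365)

159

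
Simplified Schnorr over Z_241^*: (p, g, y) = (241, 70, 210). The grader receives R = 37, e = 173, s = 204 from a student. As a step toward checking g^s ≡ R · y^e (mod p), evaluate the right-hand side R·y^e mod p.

210^2 = 44100 ≡ 238
210^4 ≡ 238^2 = 56644 ≡ 9
210^8 ≡ 9^2 = 81
210^16 ≡ 81^2 = 6561 ≡ 54
210^32 ≡ 54^2 = 2916 ≡ 24
210^64 ≡ 24^2 = 576 ≡ 94
210^128 ≡ 94^2 = 8836 ≡ 160
173 = 128 + 32 + 8 + 4 + 1, so 210^173 ≡ 160·24·81·9·210 ≡ 84 (mod 241)
R · y^e ≡ 37·84 = 3108 ≡ 216 (mod 241)

216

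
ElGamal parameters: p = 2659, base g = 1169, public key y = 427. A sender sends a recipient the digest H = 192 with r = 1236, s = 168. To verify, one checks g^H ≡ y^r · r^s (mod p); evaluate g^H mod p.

1317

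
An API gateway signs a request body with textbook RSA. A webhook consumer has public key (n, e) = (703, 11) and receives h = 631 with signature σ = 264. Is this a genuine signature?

genuine

Squares mod 703: σ^1≡264, σ^2≡99, σ^4≡662, σ^8≡275
11 = 8 + 2 + 1, so σ^11 ≡ 275·99·264 ≡ 631 (mod 703)
σ^11 mod 703 = 631 matches h.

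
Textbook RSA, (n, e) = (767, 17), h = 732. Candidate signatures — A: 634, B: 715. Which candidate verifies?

A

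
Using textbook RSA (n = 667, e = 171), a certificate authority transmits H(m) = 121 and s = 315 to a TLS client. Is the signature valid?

Squares mod 667: s^1≡315, s^2≡509, s^4≡285, s^8≡518, s^16≡190, s^32≡82, s^64≡54, s^128≡248
171 = 128 + 32 + 8 + 2 + 1, so s^171 ≡ 248·82·518·509·315 ≡ 487 (mod 667)
The recovered value 487 does not match the digest 121.

invalid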